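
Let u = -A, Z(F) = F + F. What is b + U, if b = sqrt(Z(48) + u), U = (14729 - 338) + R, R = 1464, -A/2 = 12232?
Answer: 15855 + 4*sqrt(1535) ≈ 16012.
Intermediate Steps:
A = -24464 (A = -2*12232 = -24464)
Z(F) = 2*F
u = 24464 (u = -1*(-24464) = 24464)
U = 15855 (U = (14729 - 338) + 1464 = 14391 + 1464 = 15855)
b = 4*sqrt(1535) (b = sqrt(2*48 + 24464) = sqrt(96 + 24464) = sqrt(24560) = 4*sqrt(1535) ≈ 156.72)
b + U = 4*sqrt(1535) + 15855 = 15855 + 4*sqrt(1535)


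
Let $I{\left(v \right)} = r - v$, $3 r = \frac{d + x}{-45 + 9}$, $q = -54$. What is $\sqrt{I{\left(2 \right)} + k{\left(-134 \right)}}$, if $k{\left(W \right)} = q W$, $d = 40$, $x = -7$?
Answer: $\frac{\sqrt{260413}}{6} \approx 85.051$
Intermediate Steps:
$r = - \frac{11}{36}$ ($r = \frac{\left(40 - 7\right) \frac{1}{-45 + 9}}{3} = \frac{33 \frac{1}{-36}}{3} = \frac{33 \left(- \frac{1}{36}\right)}{3} = \frac{1}{3} \left(- \frac{11}{12}\right) = - \frac{11}{36} \approx -0.30556$)
$k{\left(W \right)} = - 54 W$
$I{\left(v \right)} = - \frac{11}{36} - v$
$\sqrt{I{\left(2 \right)} + k{\left(-134 \right)}} = \sqrt{\left(- \frac{11}{36} - 2\right) - -7236} = \sqrt{\left(- \frac{11}{36} - 2\right) + 7236} = \sqrt{- \frac{83}{36} + 7236} = \sqrt{\frac{260413}{36}} = \frac{\sqrt{260413}}{6}$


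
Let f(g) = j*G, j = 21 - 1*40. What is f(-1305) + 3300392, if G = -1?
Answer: 3300411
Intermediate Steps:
j = -19 (j = 21 - 40 = -19)
f(g) = 19 (f(g) = -19*(-1) = 19)
f(-1305) + 3300392 = 19 + 3300392 = 3300411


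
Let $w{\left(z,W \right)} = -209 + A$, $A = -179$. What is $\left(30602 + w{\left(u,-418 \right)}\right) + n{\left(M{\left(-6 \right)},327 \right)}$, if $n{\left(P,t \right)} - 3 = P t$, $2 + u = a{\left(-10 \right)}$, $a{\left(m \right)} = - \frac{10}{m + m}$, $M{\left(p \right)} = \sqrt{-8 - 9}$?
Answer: $30217 + 327 i \sqrt{17} \approx 30217.0 + 1348.3 i$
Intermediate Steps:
$M{\left(p \right)} = i \sqrt{17}$ ($M{\left(p \right)} = \sqrt{-17} = i \sqrt{17}$)
$a{\left(m \right)} = - \frac{5}{m}$ ($a{\left(m \right)} = - \frac{10}{2 m} = - 10 \frac{1}{2 m} = - \frac{5}{m}$)
$u = - \frac{3}{2}$ ($u = -2 - \frac{5}{-10} = -2 - - \frac{1}{2} = -2 + \frac{1}{2} = - \frac{3}{2} \approx -1.5$)
$w{\left(z,W \right)} = -388$ ($w{\left(z,W \right)} = -209 - 179 = -388$)
$n{\left(P,t \right)} = 3 + P t$
$\left(30602 + w{\left(u,-418 \right)}\right) + n{\left(M{\left(-6 \right)},327 \right)} = \left(30602 - 388\right) + \left(3 + i \sqrt{17} \cdot 327\right) = 30214 + \left(3 + 327 i \sqrt{17}\right) = 30217 + 327 i \sqrt{17}$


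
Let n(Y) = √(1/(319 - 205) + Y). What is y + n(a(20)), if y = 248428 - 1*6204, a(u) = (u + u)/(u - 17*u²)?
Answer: 242224 + √476634/12882 ≈ 2.4222e+5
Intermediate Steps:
a(u) = 2*u/(u - 17*u²) (a(u) = (2*u)/(u - 17*u²) = 2*u/(u - 17*u²))
y = 242224 (y = 248428 - 6204 = 242224)
n(Y) = √(1/114 + Y)
y + n(a(20)) = 242224 + √(114 + 12996*(-2/(-1 + 17*20)))/114 = 242224 + √(114 + 12996*(-2/(-1 + 340)))/114 = 242224 + √(114 + 12996*(-2/339))/114 = 242224 + √(114 - 8664/113)/114 = 242224 + √(4218/113)/114 = 242224 + (√476634/113)/114 = 242224 + √476634/12882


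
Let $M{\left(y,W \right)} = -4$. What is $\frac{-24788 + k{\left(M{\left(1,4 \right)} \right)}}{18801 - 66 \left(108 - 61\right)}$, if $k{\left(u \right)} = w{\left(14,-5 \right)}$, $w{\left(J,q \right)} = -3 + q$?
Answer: $- \frac{24796}{15699} \approx -1.5795$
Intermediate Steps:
$k{\left(u \right)} = -8$ ($k{\left(u \right)} = -3 - 5 = -8$)
$\frac{-24788 + k{\left(M{\left(1,4 \right)} \right)}}{18801 - 66 \left(108 - 61\right)} = \frac{-24788 - 8}{18801 - 66 \left(108 - 61\right)} = - \frac{24796}{18801 - 3102} = - \frac{24796}{15699}$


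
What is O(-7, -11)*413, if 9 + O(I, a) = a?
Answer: -8260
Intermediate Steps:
O(I, a) = -9 + a
O(-7, -11)*413 = (-9 - 11)*413 = -20*413 = -8260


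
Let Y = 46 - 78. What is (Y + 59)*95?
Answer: 2565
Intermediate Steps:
Y = -32
(Y + 59)*95 = (-32 + 59)*95 = 27*95 = 2565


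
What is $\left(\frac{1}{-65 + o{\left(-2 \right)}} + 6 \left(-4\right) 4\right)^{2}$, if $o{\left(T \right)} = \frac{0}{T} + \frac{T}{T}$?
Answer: $\frac{37761025}{4096} \approx 9219.0$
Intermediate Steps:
$o{\left(T \right)} = 1$ ($o{\left(T \right)} = 0 + 1 = 1$)
$\left(\frac{1}{-65 + o{\left(-2 \right)}} + 6 \left(-4\right) 4\right)^{2} = \left(\frac{1}{-65 + 1} + 6 \left(-4\right) 4\right)^{2} = \left(\frac{1}{-64} - 96\right)^{2} = \left(- \frac{1}{64} - 96\right)^{2} = \left(- \frac{6145}{64}\right)^{2} = \frac{37761025}{4096}$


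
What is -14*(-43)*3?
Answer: 1806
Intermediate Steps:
-14*(-43)*3 = 602*3 = 1806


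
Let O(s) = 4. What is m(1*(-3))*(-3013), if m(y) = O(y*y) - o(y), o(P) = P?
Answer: -21091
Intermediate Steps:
m(y) = 4 - y
m(1*(-3))*(-3013) = (4 - (-3))*(-3013) = (4 - 1*(-3))*(-3013) = (4 + 3)*(-3013) = 7*(-3013) = -21091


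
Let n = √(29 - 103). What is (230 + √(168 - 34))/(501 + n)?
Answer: (230 + √134)/(501 + I*√74) ≈ 0.48205 - 0.0082769*I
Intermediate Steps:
n = I*√74 (n = √(-74) = I*√74 ≈ 8.6023*I)
(230 + √(168 - 34))/(501 + n) = (230 + √(168 - 34))/(501 + I*√74) = (230 + √134)/(501 + I*√74)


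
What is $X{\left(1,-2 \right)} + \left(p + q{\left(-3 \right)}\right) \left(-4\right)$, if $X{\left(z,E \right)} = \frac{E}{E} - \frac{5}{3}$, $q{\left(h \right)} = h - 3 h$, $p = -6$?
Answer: $- \frac{2}{3} \approx -0.66667$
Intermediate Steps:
$q{\left(h \right)} = - 2 h$
$X{\left(z,E \right)} = - \frac{2}{3}$ ($X{\left(z,E \right)} = 1 - \frac{5}{3} = - \frac{2}{3}$)
$X{\left(1,-2 \right)} + \left(p + q{\left(-3 \right)}\right) \left(-4\right) = - \frac{2}{3} + \left(-6 - -6\right) \left(-4\right) = - \frac{2}{3} + \left(-6 + 6\right) \left(-4\right) = - \frac{2}{3} + 0 \left(-4\right) = - \frac{2}{3} + 0 = - \frac{2}{3}$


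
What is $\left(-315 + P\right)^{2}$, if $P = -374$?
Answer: $474721$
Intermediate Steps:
$\left(-315 + P\right)^{2} = \left(-315 - 374\right)^{2} = \left(-689\right)^{2} = 474721$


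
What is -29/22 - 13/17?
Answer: -779/374 ≈ -2.0829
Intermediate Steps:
-29/22 - 13/17 = -779/374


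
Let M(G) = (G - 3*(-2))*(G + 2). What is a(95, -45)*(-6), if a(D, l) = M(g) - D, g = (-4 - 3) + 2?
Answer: 588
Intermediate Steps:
g = -5 (g = -7 + 2 = -5)
M(G) = (2 + G)*(6 + G) (M(G) = (G + 6)*(2 + G) = (6 + G)*(2 + G) = (2 + G)*(6 + G))
a(D, l) = -3 - D (a(D, l) = (12 + (-5)**2 + 8*(-5)) - D = (12 + 25 - 40) - D = -3 - D)
a(95, -45)*(-6) = (-3 - 1*95)*(-6) = (-3 - 95)*(-6) = -98*(-6) = 588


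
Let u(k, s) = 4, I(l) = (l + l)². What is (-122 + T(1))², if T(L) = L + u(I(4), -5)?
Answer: 13689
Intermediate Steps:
I(l) = 4*l² (I(l) = (2*l)² = 4*l²)
T(L) = 4 + L (T(L) = L + 4 = 4 + L)
(-122 + T(1))² = (-122 + (4 + 1))² = (-122 + 5)² = (-117)² = 13689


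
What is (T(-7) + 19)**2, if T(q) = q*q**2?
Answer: 104976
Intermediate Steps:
T(q) = q**3
(T(-7) + 19)**2 = ((-7)**3 + 19)**2 = (-343 + 19)**2 = (-324)**2 = 104976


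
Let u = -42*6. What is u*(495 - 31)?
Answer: -116928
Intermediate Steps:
u = -252
u*(495 - 31) = -252*(495 - 31) = -252*464 = -116928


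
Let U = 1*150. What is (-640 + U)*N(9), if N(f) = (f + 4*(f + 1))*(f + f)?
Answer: -432180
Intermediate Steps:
U = 150
N(f) = 2*f*(4 + 5*f) (N(f) = (f + 4*(1 + f))*(2*f) = (f + (4 + 4*f))*(2*f) = (4 + 5*f)*(2*f) = 2*f*(4 + 5*f))
(-640 + U)*N(9) = (-640 + 150)*(2*9*(4 + 5*9)) = -980*9*(4 + 45) = -980*9*49 = -490*882 = -432180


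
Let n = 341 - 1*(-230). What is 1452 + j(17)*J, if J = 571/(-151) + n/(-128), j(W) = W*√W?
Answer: 1452 - 2708253*√17/19328 ≈ 874.27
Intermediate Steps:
n = 571 (n = 341 + 230 = 571)
j(W) = W^(3/2)
J = -159309/19328 (J = 571/(-151) + 571/(-128) = 571*(-1/151) + 571*(-1/128) = -571/151 - 571/128 = -159309/19328 ≈ -8.2424)
1452 + j(17)*J = 1452 + 17^(3/2)*(-159309/19328) = 1452 + (17*√17)*(-159309/19328) = 1452 - 2708253*√17/19328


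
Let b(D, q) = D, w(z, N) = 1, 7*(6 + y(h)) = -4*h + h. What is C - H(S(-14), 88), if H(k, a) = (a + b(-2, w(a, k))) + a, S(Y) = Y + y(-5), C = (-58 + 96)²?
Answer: 1270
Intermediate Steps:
y(h) = -6 - 3*h/7 (y(h) = -6 + (-4*h + h)/7 = -6 + (-3*h)/7 = -6 - 3*h/7)
C = 1444 (C = 38² = 1444)
S(Y) = -27/7 + Y (S(Y) = Y + (-6 - 3/7*(-5)) = Y + (-6 + 15/7) = Y - 27/7 = -27/7 + Y)
H(k, a) = -2 + 2*a (H(k, a) = (a - 2) + a = (-2 + a) + a = -2 + 2*a)
C - H(S(-14), 88) = 1444 - (-2 + 2*88) = 1444 - (-2 + 176) = 1444 - 1*174 = 1444 - 174 = 1270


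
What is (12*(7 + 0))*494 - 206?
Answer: 41290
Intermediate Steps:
(12*(7 + 0))*494 - 206 = (12*7)*494 - 206 = 84*494 - 206 = 41496 - 206 = 41290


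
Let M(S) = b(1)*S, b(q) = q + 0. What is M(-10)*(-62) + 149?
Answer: 769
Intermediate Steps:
b(q) = q
M(S) = S (M(S) = 1*S = S)
M(-10)*(-62) + 149 = -10*(-62) + 149 = 620 + 149 = 769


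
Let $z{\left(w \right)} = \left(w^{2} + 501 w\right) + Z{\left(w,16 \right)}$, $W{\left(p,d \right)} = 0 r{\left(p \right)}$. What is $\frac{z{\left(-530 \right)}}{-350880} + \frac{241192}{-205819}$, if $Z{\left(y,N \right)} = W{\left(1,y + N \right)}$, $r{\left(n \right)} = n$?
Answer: $- \frac{516428747}{424810416} \approx -1.2157$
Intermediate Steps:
$W{\left(p,d \right)} = 0$ ($W{\left(p,d \right)} = 0 p = 0$)
$Z{\left(y,N \right)} = 0$
$z{\left(w \right)} = w^{2} + 501 w$ ($z{\left(w \right)} = \left(w^{2} + 501 w\right) + 0 = w^{2} + 501 w$)
$\frac{z{\left(-530 \right)}}{-350880} + \frac{241192}{-205819} = \frac{\left(-530\right) \left(501 - 530\right)}{-350880} + \frac{241192}{-205819} = \left(-530\right) \left(-29\right) \left(- \frac{1}{350880}\right) + 241192 \left(- \frac{1}{205819}\right) = 15370 \left(- \frac{1}{350880}\right) - \frac{241192}{205819} = - \frac{1537}{35088} - \frac{241192}{205819} = - \frac{516428747}{424810416}$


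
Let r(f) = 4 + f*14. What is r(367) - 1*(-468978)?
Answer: 474120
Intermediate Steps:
r(f) = 4 + 14*f
r(367) - 1*(-468978) = (4 + 14*367) - 1*(-468978) = (4 + 5138) + 468978 = 5142 + 468978 = 474120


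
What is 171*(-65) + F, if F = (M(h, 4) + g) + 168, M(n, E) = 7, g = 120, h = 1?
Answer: -10820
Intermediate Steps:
F = 295 (F = (7 + 120) + 168 = 127 + 168 = 295)
171*(-65) + F = 171*(-65) + 295 = -11115 + 295 = -10820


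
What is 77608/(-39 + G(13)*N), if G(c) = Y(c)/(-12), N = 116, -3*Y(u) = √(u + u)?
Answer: -18858744/7795 - 20255688*√26/101335 ≈ -3438.6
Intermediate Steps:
Y(u) = -√2*√u/3 (Y(u) = -√(u + u)/3 = -√2*√u/3)
G(c) = √2*√c/36 (G(c) = -√2*√c/3/(-12) = -√2*√c/3*(-1/12) = √2*√c/36)
77608/(-39 + G(13)*N) = 77608/(-39 + (√2*√13/36)*116) = 77608/(-39 + (√26/36)*116) = 77608/(-39 + 29*√26/9)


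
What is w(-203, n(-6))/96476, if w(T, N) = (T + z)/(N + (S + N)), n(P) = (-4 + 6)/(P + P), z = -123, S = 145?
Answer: -489/20935292 ≈ -2.3358e-5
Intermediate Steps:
n(P) = 1/P (n(P) = 2/((2*P)) = 2*(1/(2*P)) = 1/P)
w(T, N) = (-123 + T)/(145 + 2*N) (w(T, N) = (T - 123)/(N + (145 + N)) = (-123 + T)/(145 + 2*N))
w(-203, n(-6))/96476 = ((-123 - 203)/(145 + 2/(-6)))/96476 = (-326/(145 + 2*(-⅙)))*(1/96476) = (-326/(145 - ⅓))*(1/96476) = (-326/(434/3))*(1/96476) = ((3/434)*(-326))*(1/96476) = -489/217*1/96476 = -489/20935292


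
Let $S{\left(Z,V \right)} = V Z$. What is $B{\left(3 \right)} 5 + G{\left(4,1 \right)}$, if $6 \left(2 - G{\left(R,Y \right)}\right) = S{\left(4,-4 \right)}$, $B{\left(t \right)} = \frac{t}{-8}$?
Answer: $\frac{67}{24} \approx 2.7917$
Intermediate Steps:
$B{\left(t \right)} = - \frac{t}{8}$ ($B{\left(t \right)} = t \left(- \frac{1}{8}\right) = - \frac{t}{8}$)
$G{\left(R,Y \right)} = \frac{14}{3}$ ($G{\left(R,Y \right)} = 2 - \frac{\left(-4\right) 4}{6} = 2 - - \frac{8}{3} = 2 + \frac{8}{3} = \frac{14}{3}$)
$B{\left(3 \right)} 5 + G{\left(4,1 \right)} = \left(- \frac{1}{8}\right) 3 \cdot 5 + \frac{14}{3} = \left(- \frac{3}{8}\right) 5 + \frac{14}{3} = - \frac{15}{8} + \frac{14}{3} = \frac{67}{24}$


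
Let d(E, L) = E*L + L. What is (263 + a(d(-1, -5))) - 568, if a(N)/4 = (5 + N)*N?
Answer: -305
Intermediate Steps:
d(E, L) = L + E*L
a(N) = 4*N*(5 + N) (a(N) = 4*((5 + N)*N) = 4*(N*(5 + N)) = 4*N*(5 + N))
(263 + a(d(-1, -5))) - 568 = (263 + 4*(-5*(1 - 1))*(5 - 5*(1 - 1))) - 568 = (263 + 4*(-5*0)*(5 - 5*0)) - 568 = (263 + 4*0*(5 + 0)) - 568 = (263 + 4*0*5) - 568 = (263 + 0) - 568 = 263 - 568 = -305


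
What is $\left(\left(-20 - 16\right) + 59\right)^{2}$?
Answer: $529$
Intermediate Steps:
$\left(\left(-20 - 16\right) + 59\right)^{2} = \left(-36 + 59\right)^{2} = 23^{2} = 529$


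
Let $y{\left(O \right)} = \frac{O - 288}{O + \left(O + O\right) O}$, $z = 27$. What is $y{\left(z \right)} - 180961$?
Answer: $- \frac{29858594}{165} \approx -1.8096 \cdot 10^{5}$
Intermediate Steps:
$y{\left(O \right)} = \frac{-288 + O}{O + 2 O^{2}}$ ($y{\left(O \right)} = \frac{-288 + O}{O + 2 O O} = \frac{-288 + O}{O + 2 O^{2}}$)
$y{\left(z \right)} - 180961 = \frac{-288 + 27}{27 \left(1 + 2 \cdot 27\right)} - 180961 = \frac{1}{27} \frac{1}{1 + 54} \left(-261\right) - 180961 = \frac{1}{27} \cdot \frac{1}{55} \left(-261\right) - 180961 = - \frac{29}{165} - 180961 = - \frac{29858594}{165}$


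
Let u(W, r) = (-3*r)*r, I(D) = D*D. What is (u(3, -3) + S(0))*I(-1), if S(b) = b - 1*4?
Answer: -31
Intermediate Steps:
S(b) = -4 + b (S(b) = b - 4 = -4 + b)
I(D) = D²
u(W, r) = -3*r²
(u(3, -3) + S(0))*I(-1) = (-3*(-3)² + (-4 + 0))*(-1)² = (-3*9 - 4)*1 = (-27 - 4)*1 = -31*1 = -31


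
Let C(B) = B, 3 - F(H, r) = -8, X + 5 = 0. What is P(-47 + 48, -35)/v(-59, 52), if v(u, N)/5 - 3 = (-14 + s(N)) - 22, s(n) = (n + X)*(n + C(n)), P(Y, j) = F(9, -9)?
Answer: 11/24275 ≈ 0.00045314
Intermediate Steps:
X = -5 (X = -5 + 0 = -5)
F(H, r) = 11 (F(H, r) = 3 - 1*(-8) = 3 + 8 = 11)
P(Y, j) = 11
s(n) = 2*n*(-5 + n) (s(n) = (n - 5)*(n + n) = (-5 + n)*(2*n) = 2*n*(-5 + n))
v(u, N) = -165 + 10*N*(-5 + N) (v(u, N) = 15 + 5*((-14 + 2*N*(-5 + N)) - 22) = 15 + 5*(-36 + 2*N*(-5 + N)) = 15 + (-180 + 10*N*(-5 + N)) = -165 + 10*N*(-5 + N))
P(-47 + 48, -35)/v(-59, 52) = 11/(-165 - 50*52 + 10*52**2) = 11/(-165 - 2600 + 10*2704) = 11/(-165 - 2600 + 27040) = 11/24275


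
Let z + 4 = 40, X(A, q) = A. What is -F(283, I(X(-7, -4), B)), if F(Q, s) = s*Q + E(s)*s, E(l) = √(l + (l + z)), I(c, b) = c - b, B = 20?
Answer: 7641 + 81*I*√2 ≈ 7641.0 + 114.55*I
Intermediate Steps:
z = 36 (z = -4 + 40 = 36)
E(l) = √(36 + 2*l) (E(l) = √(l + (l + 36)) = √(l + (36 + l)) = √(36 + 2*l))
F(Q, s) = Q*s + s*√(36 + 2*s) (F(Q, s) = s*Q + √(36 + 2*s)*s = Q*s + s*√(36 + 2*s))
-F(283, I(X(-7, -4), B)) = -(-7 - 1*20)*(283 + √(36 + 2*(-7 - 1*20))) = -(-7 - 20)*(283 + √(36 + 2*(-7 - 20))) = -(-27)*(283 + √(36 + 2*(-27))) = -(-27)*(283 + √(36 - 54)) = -(-27)*(283 + √(-18)) = -(-27)*(283 + 3*I*√2) = -(-7641 - 81*I*√2) = 7641 + 81*I*√2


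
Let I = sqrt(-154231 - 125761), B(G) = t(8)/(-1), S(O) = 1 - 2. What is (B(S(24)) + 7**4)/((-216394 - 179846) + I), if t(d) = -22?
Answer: -120011190/19625802199 - 2423*I*sqrt(69998)/78503208796 ≈ -0.006115 - 8.166e-6*I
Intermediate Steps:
S(O) = -1
B(G) = 22 (B(G) = -22/(-1) = -22*(-1) = 22)
I = 2*I*sqrt(69998) (I = sqrt(-279992) = 2*I*sqrt(69998) ≈ 529.14*I)
(B(S(24)) + 7**4)/((-216394 - 179846) + I) = (22 + 7**4)/((-216394 - 179846) + 2*I*sqrt(69998)) = (22 + 2401)/(-396240 + 2*I*sqrt(69998)) = 2423/(-396240 + 2*I*sqrt(69998))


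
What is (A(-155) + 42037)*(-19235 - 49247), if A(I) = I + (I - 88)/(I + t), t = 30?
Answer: -358537031626/125 ≈ -2.8683e+9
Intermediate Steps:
A(I) = I + (-88 + I)/(30 + I) (A(I) = I + (I - 88)/(I + 30) = I + (-88 + I)/(30 + I))
(A(-155) + 42037)*(-19235 - 49247) = ((-88 + (-155)² + 31*(-155))/(30 - 155) + 42037)*(-19235 - 49247) = ((-88 + 24025 - 4805)/(-125) + 42037)*(-68482) = (-1/125*19132 + 42037)*(-68482) = (-19132/125 + 42037)*(-68482) = (5235493/125)*(-68482) = -358537031626/125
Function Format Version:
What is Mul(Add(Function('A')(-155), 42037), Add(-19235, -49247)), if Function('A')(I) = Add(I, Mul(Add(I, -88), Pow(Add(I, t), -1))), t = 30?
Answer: Rational(-358537031626, 125) ≈ -2.8683e+9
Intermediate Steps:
Function('A')(I) = Add(I, Mul(Pow(Add(30, I), -1), Add(-88, I))) (Function('A')(I) = Add(I, Mul(Add(I, -88), Pow(Add(I, 30), -1))) = Add(I, Mul(Add(-88, I), Pow(Add(30, I), -1))) = Add(I, Mul(Pow(Add(30, I), -1), Add(-88, I))))
Mul(Add(Function('A')(-155), 42037), Add(-19235, -49247)) = Mul(Add(Mul(Pow(Add(30, -155), -1), Add(-88, Pow(-155, 2), Mul(31, -155))), 42037), Add(-19235, -49247)) = Mul(Add(Mul(Pow(-125, -1), Add(-88, 24025, -4805)), 42037), -68482) = Mul(Add(Mul(Rational(-1, 125), 19132), 42037), -68482) = Mul(Add(Rational(-19132, 125), 42037), -68482) = Mul(Rational(5235493, 125), -68482) = Rational(-358537031626, 125)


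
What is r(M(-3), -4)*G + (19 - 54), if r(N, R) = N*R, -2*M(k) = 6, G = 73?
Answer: 841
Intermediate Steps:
M(k) = -3 (M(k) = -½*6 = -3)
r(M(-3), -4)*G + (19 - 54) = -3*(-4)*73 + (19 - 54) = 12*73 - 35 = 876 - 35 = 841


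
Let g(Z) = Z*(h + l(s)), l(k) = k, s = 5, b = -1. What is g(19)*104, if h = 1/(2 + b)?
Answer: 11856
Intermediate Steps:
h = 1 (h = 1/(2 - 1) = 1/1 = 1)
g(Z) = 6*Z (g(Z) = Z*(1 + 5) = Z*6 = 6*Z)
g(19)*104 = (6*19)*104 = 114*104 = 11856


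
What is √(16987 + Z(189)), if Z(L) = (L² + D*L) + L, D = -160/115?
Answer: √27843409/23 ≈ 229.42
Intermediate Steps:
D = -32/23 (D = -160*1/115 = -32/23 ≈ -1.3913)
Z(L) = L² - 9*L/23 (Z(L) = (L² - 32*L/23) + L = L² - 9*L/23)
√(16987 + Z(189)) = √(16987 + (1/23)*189*(-9 + 23*189)) = √(16987 + (1/23)*189*(-9 + 4347)) = √(16987 + (1/23)*189*4338) = √(16987 + 819882/23) = √(1210583/23) = √27843409/23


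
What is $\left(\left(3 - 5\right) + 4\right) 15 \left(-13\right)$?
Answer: $-390$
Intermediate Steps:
$\left(\left(3 - 5\right) + 4\right) 15 \left(-13\right) = \left(-2 + 4\right) 15 \left(-13\right) = 2 \cdot 15 \left(-13\right) = 30 \left(-13\right) = -390$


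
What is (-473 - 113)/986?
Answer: -293/493 ≈ -0.59432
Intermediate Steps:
(-473 - 113)/986 = -586*1/986 = -293/493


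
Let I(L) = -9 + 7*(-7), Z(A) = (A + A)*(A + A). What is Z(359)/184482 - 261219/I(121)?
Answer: 24110051975/5349978 ≈ 4506.6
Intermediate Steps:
Z(A) = 4*A² (Z(A) = (2*A)*(2*A) = 4*A²)
I(L) = -58 (I(L) = -9 - 49 = -58)
Z(359)/184482 - 261219/I(121) = (4*359²)/184482 - 261219/(-58) = (4*128881)*(1/184482) - 261219*(-1/58) = 515524*(1/184482) + 261219/58 = 257762/92241 + 261219/58 = 24110051975/5349978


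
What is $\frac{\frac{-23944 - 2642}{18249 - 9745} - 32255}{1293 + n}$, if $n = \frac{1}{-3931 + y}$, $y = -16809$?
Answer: $- \frac{711182652305}{28506278597} \approx -24.948$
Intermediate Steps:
$n = - \frac{1}{20740}$ ($n = \frac{1}{-3931 - 16809} = \frac{1}{-20740} = - \frac{1}{20740} \approx -4.8216 \cdot 10^{-5}$)
$\frac{\frac{-23944 - 2642}{18249 - 9745} - 32255}{1293 + n} = \frac{\frac{-23944 - 2642}{18249 - 9745} - 32255}{1293 - \frac{1}{20740}} = \frac{- \frac{26586}{8504} - 32255}{\frac{26816819}{20740}} = \left(\left(-26586\right) \frac{1}{8504} - 32255\right) \frac{20740}{26816819} = \left(- \frac{13293}{4252} - 32255\right) \frac{20740}{26816819} = \left(- \frac{137161553}{4252}\right) \frac{20740}{26816819} = - \frac{711182652305}{28506278597}$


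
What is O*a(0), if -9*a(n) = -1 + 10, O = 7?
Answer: -7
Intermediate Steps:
a(n) = -1 (a(n) = -(-1 + 10)/9 = -1/9*9 = -1)
O*a(0) = 7*(-1) = -7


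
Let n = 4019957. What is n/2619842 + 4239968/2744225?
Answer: 22139712743381/7189435912450 ≈ 3.0795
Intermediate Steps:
n/2619842 + 4239968/2744225 = 4019957/2619842 + 4239968/2744225 = 22139712743381/7189435912450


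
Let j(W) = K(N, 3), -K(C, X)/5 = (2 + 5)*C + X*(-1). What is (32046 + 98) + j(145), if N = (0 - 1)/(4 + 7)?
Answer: 353784/11 ≈ 32162.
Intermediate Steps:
N = -1/11 ≈ -0.090909
K(C, X) = -35*C + 5*X (K(C, X) = -5*((2 + 5)*C + X*(-1)) = -5*(7*C - X) = -5*(-X + 7*C) = -35*C + 5*X)
j(W) = 200/11 (j(W) = -35*(-1/11) + 5*3 = 35/11 + 15 = 200/11)
(32046 + 98) + j(145) = (32046 + 98) + 200/11 = 32144 + 200/11 = 353784/11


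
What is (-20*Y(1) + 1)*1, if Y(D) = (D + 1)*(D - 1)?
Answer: 1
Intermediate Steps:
Y(D) = (1 + D)*(-1 + D)
(-20*Y(1) + 1)*1 = (-20*(-1 + 1²) + 1)*1 = (-20*(-1 + 1) + 1)*1 = (-20*0 + 1)*1 = (0 + 1)*1 = 1*1 = 1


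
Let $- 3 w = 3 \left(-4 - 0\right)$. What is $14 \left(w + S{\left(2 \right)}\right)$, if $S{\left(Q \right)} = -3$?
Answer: $14$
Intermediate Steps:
$w = 4$ ($w = - \frac{3 \left(-4 - 0\right)}{3} = - \frac{3 \left(-4 + 0\right)}{3} = - \frac{3 \left(-4\right)}{3} = \left(- \frac{1}{3}\right) \left(-12\right) = 4$)
$14 \left(w + S{\left(2 \right)}\right) = 14 \left(4 - 3\right) = 14 \cdot 1 = 14$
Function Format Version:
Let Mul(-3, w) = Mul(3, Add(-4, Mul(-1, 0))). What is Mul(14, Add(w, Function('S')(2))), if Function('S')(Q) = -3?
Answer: 14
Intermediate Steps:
w = 4 (w = Mul(Rational(-1, 3), Mul(3, Add(-4, Mul(-1, 0)))) = Mul(Rational(-1, 3), Mul(3, Add(-4, 0))) = Mul(Rational(-1, 3), Mul(3, -4)) = Mul(Rational(-1, 3), -12) = 4)
Mul(14, Add(w, Function('S')(2))) = Mul(14, Add(4, -3)) = Mul(14, 1) = 14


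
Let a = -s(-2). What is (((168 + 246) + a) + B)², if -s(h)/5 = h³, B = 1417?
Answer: 3207681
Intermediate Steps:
s(h) = -5*h³
a = -40 (a = -(-5)*(-2)³ = -(-5)*(-8) = -1*40 = -40)
(((168 + 246) + a) + B)² = (((168 + 246) - 40) + 1417)² = ((414 - 40) + 1417)² = (374 + 1417)² = 1791² = 3207681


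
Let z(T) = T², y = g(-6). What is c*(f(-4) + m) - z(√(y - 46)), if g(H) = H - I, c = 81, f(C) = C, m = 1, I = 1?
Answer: -190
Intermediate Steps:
g(H) = -1 + H (g(H) = H - 1*1 = H - 1 = -1 + H)
y = -7 (y = -1 - 6 = -7)
c*(f(-4) + m) - z(√(y - 46)) = 81*(-4 + 1) - (√(-7 - 46))² = 81*(-3) - (√(-53))² = -243 - (I*√53)² = -243 - 1*(-53) = -243 + 53 = -190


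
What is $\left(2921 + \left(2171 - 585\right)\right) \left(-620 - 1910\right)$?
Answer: $-11402710$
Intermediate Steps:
$\left(2921 + \left(2171 - 585\right)\right) \left(-620 - 1910\right) = \left(2921 + 1586\right) \left(-2530\right) = 4507 \left(-2530\right) = -11402710$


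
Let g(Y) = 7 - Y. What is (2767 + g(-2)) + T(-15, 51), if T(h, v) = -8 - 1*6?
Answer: 2762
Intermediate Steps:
T(h, v) = -14 (T(h, v) = -8 - 6 = -14)
(2767 + g(-2)) + T(-15, 51) = (2767 + (7 - 1*(-2))) - 14 = (2767 + (7 + 2)) - 14 = (2767 + 9) - 14 = 2776 - 14 = 2762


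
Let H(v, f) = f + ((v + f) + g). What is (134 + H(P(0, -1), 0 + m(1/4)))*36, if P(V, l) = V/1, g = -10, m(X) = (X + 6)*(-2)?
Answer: 3564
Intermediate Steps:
m(X) = -12 - 2*X (m(X) = (6 + X)*(-2) = -12 - 2*X)
P(V, l) = V (P(V, l) = V*1 = V)
H(v, f) = -10 + v + 2*f (H(v, f) = f + ((v + f) - 10) = f + ((f + v) - 10) = f + (-10 + f + v) = -10 + v + 2*f)
(134 + H(P(0, -1), 0 + m(1/4)))*36 = (134 + (-10 + 0 + 2*(0 + (-12 - 2/4))))*36 = (134 + (-10 + 0 + 2*(0 + (-12 - 2*1/4))))*36 = (134 + (-10 + 0 + 2*(0 + (-12 - 1/2))))*36 = (134 + (-10 + 0 + 2*(0 - 25/2)))*36 = (134 + (-10 + 0 + 2*(-25/2)))*36 = (134 + (-10 + 0 - 25))*36 = (134 - 35)*36 = 99*36 = 3564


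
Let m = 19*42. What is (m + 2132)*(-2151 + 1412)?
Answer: -2165270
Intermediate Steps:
m = 798
(m + 2132)*(-2151 + 1412) = (798 + 2132)*(-2151 + 1412) = 2930*(-739) = -2165270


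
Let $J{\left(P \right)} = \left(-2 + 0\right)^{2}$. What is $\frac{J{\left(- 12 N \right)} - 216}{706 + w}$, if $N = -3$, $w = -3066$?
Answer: $\frac{53}{590} \approx 0.089831$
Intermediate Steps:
$J{\left(P \right)} = 4$ ($J{\left(P \right)} = \left(-2\right)^{2} = 4$)
$\frac{J{\left(- 12 N \right)} - 216}{706 + w} = \frac{4 - 216}{706 - 3066} = - \frac{212}{-2360} = \left(-212\right) \left(- \frac{1}{2360}\right) = \frac{53}{590}$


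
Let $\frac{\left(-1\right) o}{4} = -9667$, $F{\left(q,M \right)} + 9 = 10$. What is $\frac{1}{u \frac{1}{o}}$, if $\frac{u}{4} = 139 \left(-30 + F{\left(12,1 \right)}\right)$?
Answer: $- \frac{9667}{4031} \approx -2.3982$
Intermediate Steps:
$F{\left(q,M \right)} = 1$ ($F{\left(q,M \right)} = -9 + 10 = 1$)
$o = 38668$ ($o = \left(-4\right) \left(-9667\right) = 38668$)
$u = -16124$ ($u = 4 \cdot 139 \left(-30 + 1\right) = 4 \cdot 139 \left(-29\right) = 4 \left(-4031\right) = -16124$)
$\frac{1}{u \frac{1}{o}} = \frac{1}{\left(-16124\right) \frac{1}{38668}} = \frac{1}{- \frac{4031}{9667}} = - \frac{9667}{4031}$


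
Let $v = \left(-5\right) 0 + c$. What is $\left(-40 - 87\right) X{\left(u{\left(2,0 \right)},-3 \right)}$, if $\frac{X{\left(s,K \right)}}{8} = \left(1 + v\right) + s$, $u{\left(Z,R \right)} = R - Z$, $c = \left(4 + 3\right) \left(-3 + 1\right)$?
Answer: $15240$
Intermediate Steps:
$c = -14$ ($c = 7 \left(-2\right) = -14$)
$v = -14$ ($v = \left(-5\right) 0 - 14 = 0 - 14 = -14$)
$X{\left(s,K \right)} = -104 + 8 s$ ($X{\left(s,K \right)} = 8 \left(\left(1 - 14\right) + s\right) = 8 \left(-13 + s\right) = -104 + 8 s$)
$\left(-40 - 87\right) X{\left(u{\left(2,0 \right)},-3 \right)} = \left(-40 - 87\right) \left(-104 + 8 \left(0 - 2\right)\right) = - 127 \left(-104 + 8 \left(0 - 2\right)\right) = - 127 \left(-104 + 8 \left(-2\right)\right) = - 127 \left(-104 - 16\right) = \left(-127\right) \left(-120\right) = 15240$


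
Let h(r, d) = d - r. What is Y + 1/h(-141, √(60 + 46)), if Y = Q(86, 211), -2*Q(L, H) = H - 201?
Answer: -98734/19775 - √106/19775 ≈ -4.9934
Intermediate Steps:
Q(L, H) = 201/2 - H/2 (Q(L, H) = -(H - 201)/2 = -(-201 + H)/2 = 201/2 - H/2)
Y = -5 (Y = 201/2 - ½*211 = 201/2 - 211/2 = -5)
Y + 1/h(-141, √(60 + 46)) = -5 + 1/(√(60 + 46) - 1*(-141)) = -5 + 1/(√106 + 141) = -5 + 1/(141 + √106)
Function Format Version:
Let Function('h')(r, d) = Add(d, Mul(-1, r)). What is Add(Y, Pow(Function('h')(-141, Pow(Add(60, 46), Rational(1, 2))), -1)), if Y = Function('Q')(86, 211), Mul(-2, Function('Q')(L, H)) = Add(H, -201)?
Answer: Add(Rational(-98734, 19775), Mul(Rational(-1, 19775), Pow(106, Rational(1, 2)))) ≈ -4.9934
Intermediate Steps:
Function('Q')(L, H) = Add(Rational(201, 2), Mul(Rational(-1, 2), H)) (Function('Q')(L, H) = Mul(Rational(-1, 2), Add(H, -201)) = Mul(Rational(-1, 2), Add(-201, H)) = Add(Rational(201, 2), Mul(Rational(-1, 2), H)))
Y = -5 (Y = Add(Rational(201, 2), Mul(Rational(-1, 2), 211)) = Add(Rational(201, 2), Rational(-211, 2)) = -5)
Add(Y, Pow(Function('h')(-141, Pow(Add(60, 46), Rational(1, 2))), -1)) = Add(-5, Pow(Add(Pow(Add(60, 46), Rational(1, 2)), Mul(-1, -141)), -1)) = Add(-5, Pow(Add(Pow(106, Rational(1, 2)), 141), -1)) = Add(-5, Pow(Add(141, Pow(106, Rational(1, 2))), -1))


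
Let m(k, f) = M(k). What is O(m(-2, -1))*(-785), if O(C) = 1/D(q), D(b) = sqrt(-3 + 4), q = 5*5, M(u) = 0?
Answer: -785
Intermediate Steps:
q = 25
D(b) = 1 (D(b) = sqrt(1) = 1)
m(k, f) = 0
O(C) = 1 (O(C) = 1/1 = 1)
O(m(-2, -1))*(-785) = 1*(-785) = -785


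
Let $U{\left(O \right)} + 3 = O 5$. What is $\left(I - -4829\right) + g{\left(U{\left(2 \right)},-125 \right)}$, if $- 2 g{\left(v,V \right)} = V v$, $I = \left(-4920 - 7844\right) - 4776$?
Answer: $- \frac{24547}{2} \approx -12274.0$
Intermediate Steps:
$U{\left(O \right)} = -3 + 5 O$ ($U{\left(O \right)} = -3 + O 5 = -3 + 5 O$)
$I = -17540$ ($I = -12764 - 4776 = -17540$)
$g{\left(v,V \right)} = - \frac{V v}{2}$
$\left(I - -4829\right) + g{\left(U{\left(2 \right)},-125 \right)} = \left(-17540 - -4829\right) - - \frac{125 \left(-3 + 5 \cdot 2\right)}{2} = \left(-17540 + \left(-6005 + 10834\right)\right) - - \frac{125 \left(-3 + 10\right)}{2} = \left(-17540 + 4829\right) - \left(- \frac{125}{2}\right) 7 = -12711 + \frac{875}{2} = - \frac{24547}{2}$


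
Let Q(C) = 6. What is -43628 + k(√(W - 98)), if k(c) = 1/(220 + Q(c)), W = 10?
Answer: -9859927/226 ≈ -43628.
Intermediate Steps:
k(c) = 1/226 (k(c) = 1/(220 + 6) = 1/226)
-43628 + k(√(W - 98)) = -43628 + 1/226 = -9859927/226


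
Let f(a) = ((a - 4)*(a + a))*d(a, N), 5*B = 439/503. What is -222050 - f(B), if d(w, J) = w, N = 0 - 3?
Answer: -3532354562956268/15907940875 ≈ -2.2205e+5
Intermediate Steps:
N = -3
B = 439/2515 (B = (439/503)/5 = (439*(1/503))/5 = (⅕)*(439/503) = 439/2515 ≈ 0.17455)
f(a) = 2*a²*(-4 + a) (f(a) = ((a - 4)*(a + a))*a = ((-4 + a)*(2*a))*a = (2*a*(-4 + a))*a = 2*a²*(-4 + a))
-222050 - f(B) = -222050 - 2*(439/2515)²*(-4 + 439/2515) = -222050 - 2*192721*(-9621)/(6325225*2515) = -222050 - 1*(-3708337482/15907940875) = -222050 + 3708337482/15907940875 = -3532354562956268/15907940875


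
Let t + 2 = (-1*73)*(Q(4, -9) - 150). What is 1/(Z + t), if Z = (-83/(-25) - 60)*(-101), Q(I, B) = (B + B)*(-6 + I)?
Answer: 25/351117 ≈ 7.1201e-5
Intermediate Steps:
Q(I, B) = 2*B*(-6 + I) (Q(I, B) = (2*B)*(-6 + I) = 2*B*(-6 + I))
Z = 143117/25 (Z = (-83*(-1/25) - 60)*(-101) = (83/25 - 60)*(-101) = -1417/25*(-101) = 143117/25 ≈ 5724.7)
t = 8320 (t = -2 + (-1*73)*(2*(-9)*(-6 + 4) - 150) = -2 - 73*(2*(-9)*(-2) - 150) = -2 - 73*(36 - 150) = -2 - 73*(-114) = -2 + 8322 = 8320)
1/(Z + t) = 1/(143117/25 + 8320) = 1/(351117/25) = 25/351117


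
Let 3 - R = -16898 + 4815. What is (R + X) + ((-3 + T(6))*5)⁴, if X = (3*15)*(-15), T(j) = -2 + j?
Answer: 12036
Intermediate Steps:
X = -675 (X = 45*(-15) = -675)
R = 12086 (R = 3 - (-16898 + 4815) = 3 - 1*(-12083) = 3 + 12083 = 12086)
(R + X) + ((-3 + T(6))*5)⁴ = (12086 - 675) + ((-3 + (-2 + 6))*5)⁴ = 11411 + ((-3 + 4)*5)⁴ = 11411 + (1*5)⁴ = 11411 + 5⁴ = 11411 + 625 = 12036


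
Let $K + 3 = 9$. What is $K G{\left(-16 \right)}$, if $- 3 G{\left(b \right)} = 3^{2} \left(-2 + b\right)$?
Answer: $324$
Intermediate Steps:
$K = 6$ ($K = -3 + 9 = 6$)
$G{\left(b \right)} = 6 - 3 b$ ($G{\left(b \right)} = - \frac{3^{2} \left(-2 + b\right)}{3} = - \frac{9 \left(-2 + b\right)}{3} = - \frac{-18 + 9 b}{3} = 6 - 3 b$)
$K G{\left(-16 \right)} = 6 \left(6 - -48\right) = 6 \left(6 + 48\right) = 6 \cdot 54 = 324$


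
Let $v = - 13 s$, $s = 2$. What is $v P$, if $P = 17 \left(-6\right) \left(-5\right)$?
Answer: $-13260$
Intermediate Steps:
$P = 510$ ($P = \left(-102\right) \left(-5\right) = 510$)
$v = -26$ ($v = \left(-13\right) 2 = -26$)
$v P = \left(-26\right) 510 = -13260$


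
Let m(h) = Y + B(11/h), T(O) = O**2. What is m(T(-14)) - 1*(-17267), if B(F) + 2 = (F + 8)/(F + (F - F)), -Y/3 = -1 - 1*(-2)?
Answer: 191461/11 ≈ 17406.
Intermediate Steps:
Y = -3 (Y = -3*(-1 - 1*(-2)) = -3*(-1 + 2) = -3*1 = -3)
B(F) = -2 + (8 + F)/F (B(F) = -2 + (F + 8)/(F + (F - F)) = -2 + (8 + F)/(F + 0) = -2 + (8 + F)/F)
m(h) = -3 + h*(8 - 11/h)/11 (m(h) = -3 + (8 - 11/h)/((11/h)) = -3 + (h/11)*(8 - 11/h) = -3 + h*(8 - 11/h)/11)
m(T(-14)) - 1*(-17267) = (-4 + (8/11)*(-14)**2) - 1*(-17267) = (-4 + (8/11)*196) + 17267 = (-4 + 1568/11) + 17267 = 1524/11 + 17267 = 191461/11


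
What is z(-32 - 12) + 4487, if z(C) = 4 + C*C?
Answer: 6427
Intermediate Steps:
z(C) = 4 + C²
z(-32 - 12) + 4487 = (4 + (-32 - 12)²) + 4487 = (4 + (-44)²) + 4487 = (4 + 1936) + 4487 = 1940 + 4487 = 6427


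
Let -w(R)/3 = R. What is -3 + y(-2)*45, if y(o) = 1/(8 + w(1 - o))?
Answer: -48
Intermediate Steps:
w(R) = -3*R
y(o) = 1/(5 + 3*o) (y(o) = 1/(8 - 3*(1 - o)) = 1/(8 + (-3 + 3*o)) = 1/(5 + 3*o))
-3 + y(-2)*45 = -3 + 45/(5 + 3*(-2)) = -3 + 45/(5 - 6) = -3 + 45/(-1) = -3 - 1*45 = -3 - 45 = -48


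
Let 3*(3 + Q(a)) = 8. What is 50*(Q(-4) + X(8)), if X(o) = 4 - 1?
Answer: 400/3 ≈ 133.33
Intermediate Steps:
X(o) = 3
Q(a) = -⅓ (Q(a) = -3 + (⅓)*8 = -3 + 8/3 = -⅓)
50*(Q(-4) + X(8)) = 50*(-⅓ + 3) = 50*(8/3) = 400/3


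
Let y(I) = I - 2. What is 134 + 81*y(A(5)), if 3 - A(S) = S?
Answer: -190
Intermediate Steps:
A(S) = 3 - S
y(I) = -2 + I
134 + 81*y(A(5)) = 134 + 81*(-2 + (3 - 1*5)) = 134 + 81*(-2 + (3 - 5)) = 134 + 81*(-2 - 2) = 134 + 81*(-4) = 134 - 324 = -190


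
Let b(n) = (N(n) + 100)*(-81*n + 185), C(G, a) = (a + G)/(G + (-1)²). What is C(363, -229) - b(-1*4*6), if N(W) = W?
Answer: -29448261/182 ≈ -1.6180e+5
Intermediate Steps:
C(G, a) = (G + a)/(1 + G) (C(G, a) = (G + a)/(G + 1) = (G + a)/(1 + G))
b(n) = (100 + n)*(185 - 81*n) (b(n) = (n + 100)*(-81*n + 185) = (100 + n)*(185 - 81*n))
C(363, -229) - b(-1*4*6) = (363 - 229)/(1 + 363) - (18500 - 7915*(-1*4)*6 - 81*(-1*4*6)²) = 134/364 - (18500 - (-31660)*6 - 81*(-4*6)²) = (1/364)*134 - (18500 - 7915*(-24) - 81*(-24)²) = 67/182 - (18500 + 189960 - 81*576) = 67/182 - (18500 + 189960 - 46656) = 67/182 - 1*161804 = 67/182 - 161804 = -29448261/182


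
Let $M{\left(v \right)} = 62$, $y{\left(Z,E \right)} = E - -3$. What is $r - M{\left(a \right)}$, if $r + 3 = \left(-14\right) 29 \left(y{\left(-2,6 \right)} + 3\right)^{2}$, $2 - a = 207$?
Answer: $-58529$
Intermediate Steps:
$a = -205$ ($a = 2 - 207 = -205$)
$y{\left(Z,E \right)} = 3 + E$ ($y{\left(Z,E \right)} = E + 3 = 3 + E$)
$r = -58467$ ($r = -3 + \left(-14\right) 29 \left(\left(3 + 6\right) + 3\right)^{2} = -3 - 406 \left(9 + 3\right)^{2} = -3 - 406 \cdot 12^{2} = -3 - 58464 = -58467$)
$r - M{\left(a \right)} = -58467 - 62 = -58529$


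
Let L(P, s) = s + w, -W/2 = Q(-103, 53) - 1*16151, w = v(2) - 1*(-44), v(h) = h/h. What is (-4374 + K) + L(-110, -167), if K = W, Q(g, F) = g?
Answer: 28012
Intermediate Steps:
v(h) = 1
w = 45 (w = 1 - 1*(-44) = 1 + 44 = 45)
W = 32508 (W = -2*(-103 - 1*16151) = -2*(-103 - 16151) = -2*(-16254) = 32508)
K = 32508
L(P, s) = 45 + s (L(P, s) = s + 45 = 45 + s)
(-4374 + K) + L(-110, -167) = (-4374 + 32508) + (45 - 167) = 28134 - 122 = 28012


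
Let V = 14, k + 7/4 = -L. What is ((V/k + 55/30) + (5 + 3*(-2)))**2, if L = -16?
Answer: 4761/1444 ≈ 3.2971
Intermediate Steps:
k = 57/4 (k = -7/4 - 1*(-16) = -7/4 + 16 = 57/4 ≈ 14.250)
((V/k + 55/30) + (5 + 3*(-2)))**2 = ((14/(57/4) + 55/30) + (5 + 3*(-2)))**2 = ((14*(4/57) + 55*(1/30)) + (5 - 6))**2 = ((56/57 + 11/6) - 1)**2 = (107/38 - 1)**2 = (69/38)**2 = 4761/1444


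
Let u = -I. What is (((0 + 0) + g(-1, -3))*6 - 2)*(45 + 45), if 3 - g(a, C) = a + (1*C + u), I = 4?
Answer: 5760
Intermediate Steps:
u = -4 (u = -1*4 = -4)
g(a, C) = 7 - C - a (g(a, C) = 3 - (a + (1*C - 4)) = 3 - (a + (C - 4)) = 3 - (a + (-4 + C)) = 3 - (-4 + C + a) = 3 + (4 - C - a) = 7 - C - a)
(((0 + 0) + g(-1, -3))*6 - 2)*(45 + 45) = (((0 + 0) + (7 - 1*(-3) - 1*(-1)))*6 - 2)*(45 + 45) = ((0 + (7 + 3 + 1))*6 - 2)*90 = ((0 + 11)*6 - 2)*90 = (11*6 - 2)*90 = (66 - 2)*90 = 64*90 = 5760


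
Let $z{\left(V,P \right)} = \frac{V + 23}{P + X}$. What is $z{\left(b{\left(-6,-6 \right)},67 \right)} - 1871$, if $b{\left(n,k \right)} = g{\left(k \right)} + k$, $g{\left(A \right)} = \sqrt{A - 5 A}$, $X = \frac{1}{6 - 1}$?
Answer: $- \frac{628571}{336} + \frac{5 \sqrt{6}}{168} \approx -1870.7$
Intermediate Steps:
$X = \frac{1}{5} \approx 0.2$
$g{\left(A \right)} = 2 \sqrt{- A}$ ($g{\left(A \right)} = \sqrt{- 4 A} = 2 \sqrt{- A}$)
$b{\left(n,k \right)} = k + 2 \sqrt{- k}$ ($b{\left(n,k \right)} = 2 \sqrt{- k} + k = k + 2 \sqrt{- k}$)
$z{\left(V,P \right)} = \frac{23 + V}{\frac{1}{5} + P}$ ($z{\left(V,P \right)} = \frac{V + 23}{P + \frac{1}{5}} = \frac{23 + V}{\frac{1}{5} + P}$)
$z{\left(b{\left(-6,-6 \right)},67 \right)} - 1871 = \frac{5 \left(23 - \left(6 - 2 \sqrt{\left(-1\right) \left(-6\right)}\right)\right)}{1 + 5 \cdot 67} - 1871 = \frac{5 \left(23 - \left(6 - 2 \sqrt{6}\right)\right)}{1 + 335} - 1871 = \frac{5 \left(17 + 2 \sqrt{6}\right)}{336} - 1871 = 5 \cdot \frac{1}{336} \left(17 + 2 \sqrt{6}\right) - 1871 = \left(\frac{85}{336} + \frac{5 \sqrt{6}}{168}\right) - 1871 = - \frac{628571}{336} + \frac{5 \sqrt{6}}{168}$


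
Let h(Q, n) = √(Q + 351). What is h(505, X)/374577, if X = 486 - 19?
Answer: 2*√214/374577 ≈ 7.8108e-5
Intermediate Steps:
X = 467
h(Q, n) = √(351 + Q)
h(505, X)/374577 = √(351 + 505)/374577 = √856*(1/374577) = (2*√214)*(1/374577) = 2*√214/374577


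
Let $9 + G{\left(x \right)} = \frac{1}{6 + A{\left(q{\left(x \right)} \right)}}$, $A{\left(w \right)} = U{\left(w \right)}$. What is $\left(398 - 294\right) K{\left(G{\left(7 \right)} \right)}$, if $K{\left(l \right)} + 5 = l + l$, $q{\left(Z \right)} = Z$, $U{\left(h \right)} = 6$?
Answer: $- \frac{7124}{3} \approx -2374.7$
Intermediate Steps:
$A{\left(w \right)} = 6$
$G{\left(x \right)} = - \frac{107}{12}$ ($G{\left(x \right)} = -9 + \frac{1}{6 + 6} = -9 + \frac{1}{12} = - \frac{107}{12}$)
$K{\left(l \right)} = -5 + 2 l$ ($K{\left(l \right)} = -5 + \left(l + l\right) = -5 + 2 l$)
$\left(398 - 294\right) K{\left(G{\left(7 \right)} \right)} = \left(398 - 294\right) \left(-5 + 2 \left(- \frac{107}{12}\right)\right) = 104 \left(-5 - \frac{107}{6}\right) = 104 \left(- \frac{137}{6}\right) = - \frac{7124}{3}$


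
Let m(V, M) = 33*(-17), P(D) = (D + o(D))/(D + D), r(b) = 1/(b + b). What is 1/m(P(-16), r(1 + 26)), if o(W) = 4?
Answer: -1/561 ≈ -0.0017825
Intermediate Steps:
r(b) = 1/(2*b)
P(D) = (4 + D)/(2*D) (P(D) = (D + 4)/(D + D) = (4 + D)/((2*D)) = (4 + D)*(1/(2*D)) = (4 + D)/(2*D))
m(V, M) = -561
1/m(P(-16), r(1 + 26)) = 1/(-561) = -1/561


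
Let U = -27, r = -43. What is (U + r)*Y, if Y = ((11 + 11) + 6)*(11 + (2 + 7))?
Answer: -39200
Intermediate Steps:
Y = 560 (Y = (22 + 6)*(11 + 9) = 28*20 = 560)
(U + r)*Y = (-27 - 43)*560 = -70*560 = -39200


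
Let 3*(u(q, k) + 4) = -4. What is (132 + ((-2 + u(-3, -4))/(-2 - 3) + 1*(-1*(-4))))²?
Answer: 4251844/225 ≈ 18897.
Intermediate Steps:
u(q, k) = -16/3 (u(q, k) = -4 + (⅓)*(-4) = -4 - 4/3 = -16/3)
(132 + ((-2 + u(-3, -4))/(-2 - 3) + 1*(-1*(-4))))² = (132 + ((-2 - 16/3)/(-2 - 3) + 1*(-1*(-4))))² = (132 + (-22/3/(-5) + 1*4))² = (132 + (-22/3*(-⅕) + 4))² = (132 + (22/15 + 4))² = (132 + 82/15)² = (2062/15)² = 4251844/225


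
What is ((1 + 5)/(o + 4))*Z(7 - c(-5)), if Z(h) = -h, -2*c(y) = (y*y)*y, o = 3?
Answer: 333/7 ≈ 47.571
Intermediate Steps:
c(y) = -y³/2 (c(y) = -y*y*y/2 = -y²*y/2 = -y³/2)
((1 + 5)/(o + 4))*Z(7 - c(-5)) = ((1 + 5)/(3 + 4))*(-(7 - (-1)*(-5)³/2)) = (6/7)*(-(7 - (-1)*(-125)/2)) = (6*(⅐))*(-(7 - 1*125/2)) = 6*(-(7 - 125/2))/7 = 6*(-1*(-111/2))/7 = (6/7)*(111/2) = 333/7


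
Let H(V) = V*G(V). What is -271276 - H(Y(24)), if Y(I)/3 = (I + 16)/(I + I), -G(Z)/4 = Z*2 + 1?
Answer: -271216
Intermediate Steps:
G(Z) = -4 - 8*Z (G(Z) = -4*(Z*2 + 1) = -4*(2*Z + 1) = -4*(1 + 2*Z) = -4 - 8*Z)
Y(I) = 3*(16 + I)/(2*I) (Y(I) = 3*((I + 16)/(I + I)) = 3*((16 + I)/((2*I))) = 3*((16 + I)*(1/(2*I))) = 3*((16 + I)/(2*I)) = 3*(16 + I)/(2*I))
H(V) = V*(-4 - 8*V)
-271276 - H(Y(24)) = -271276 - (-4)*(3/2 + 24/24)*(1 + 2*(3/2 + 24/24)) = -271276 - (-4)*(3/2 + 24*(1/24))*(1 + 2*(3/2 + 24*(1/24))) = -271276 - (-4)*(3/2 + 1)*(1 + 2*(3/2 + 1)) = -271276 - (-4)*5*(1 + 2*(5/2))/2 = -271276 - (-4)*5*(1 + 5)/2 = -271276 - (-4)*5*6/2 = -271276 - 1*(-60) = -271276 + 60 = -271216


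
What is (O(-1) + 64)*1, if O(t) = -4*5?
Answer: 44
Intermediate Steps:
O(t) = -20
(O(-1) + 64)*1 = (-20 + 64)*1 = 44*1 = 44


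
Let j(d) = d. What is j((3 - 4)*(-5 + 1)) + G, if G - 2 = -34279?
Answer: -34273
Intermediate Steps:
G = -34277 (G = 2 - 34279 = -34277)
j((3 - 4)*(-5 + 1)) + G = (3 - 4)*(-5 + 1) - 34277 = -1*(-4) - 34277 = 4 - 34277 = -34273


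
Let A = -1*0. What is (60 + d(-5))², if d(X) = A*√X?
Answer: 3600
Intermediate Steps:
A = 0
d(X) = 0 (d(X) = 0*√X = 0)
(60 + d(-5))² = (60 + 0)² = 60² = 3600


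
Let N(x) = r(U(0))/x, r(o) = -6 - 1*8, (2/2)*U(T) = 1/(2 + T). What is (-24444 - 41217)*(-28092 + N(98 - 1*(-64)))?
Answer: 49802971133/27 ≈ 1.8446e+9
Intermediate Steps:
U(T) = 1/(2 + T)
r(o) = -14 (r(o) = -6 - 8 = -14)
N(x) = -14/x
(-24444 - 41217)*(-28092 + N(98 - 1*(-64))) = (-24444 - 41217)*(-28092 - 14/(98 - 1*(-64))) = -65661*(-28092 - 14/(98 + 64)) = -65661*(-28092 - 14/162) = -65661*(-28092 - 14*1/162) = -65661*(-28092 - 7/81) = -65661*(-2275459/81) = 49802971133/27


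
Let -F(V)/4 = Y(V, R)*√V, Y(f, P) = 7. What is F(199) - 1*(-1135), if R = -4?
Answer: 1135 - 28*√199 ≈ 740.01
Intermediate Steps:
F(V) = -28*√V
F(199) - 1*(-1135) = -28*√199 - 1*(-1135) = -28*√199 + 1135 = 1135 - 28*√199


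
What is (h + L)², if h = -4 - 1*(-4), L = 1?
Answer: 1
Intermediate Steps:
h = 0 (h = -4 + 4 = 0)
(h + L)² = (0 + 1)² = 1² = 1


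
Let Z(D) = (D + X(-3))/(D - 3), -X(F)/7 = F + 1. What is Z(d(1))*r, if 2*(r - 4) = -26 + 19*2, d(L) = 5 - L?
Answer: 180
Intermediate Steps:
X(F) = -7 - 7*F (X(F) = -7*(F + 1) = -7*(1 + F) = -7 - 7*F)
r = 10 (r = 4 + (-26 + 19*2)/2 = 4 + (-26 + 38)/2 = 4 + (½)*12 = 4 + 6 = 10)
Z(D) = (14 + D)/(-3 + D) (Z(D) = (D + (-7 - 7*(-3)))/(D - 3) = (D + (-7 + 21))/(-3 + D) = (D + 14)/(-3 + D) = (14 + D)/(-3 + D))
Z(d(1))*r = ((14 + (5 - 1*1))/(-3 + (5 - 1*1)))*10 = ((14 + (5 - 1))/(-3 + (5 - 1)))*10 = ((14 + 4)/(-3 + 4))*10 = (18/1)*10 = (1*18)*10 = 18*10 = 180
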